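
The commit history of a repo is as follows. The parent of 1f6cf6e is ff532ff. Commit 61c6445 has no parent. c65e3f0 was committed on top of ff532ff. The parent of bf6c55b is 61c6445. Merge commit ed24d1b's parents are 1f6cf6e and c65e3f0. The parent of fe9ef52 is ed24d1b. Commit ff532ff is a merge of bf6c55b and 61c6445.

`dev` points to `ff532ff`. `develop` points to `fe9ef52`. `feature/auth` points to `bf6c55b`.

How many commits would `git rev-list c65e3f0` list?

Walking parent pointers from c65e3f0: reachable set = {61c6445, bf6c55b, c65e3f0, ff532ff}.
That is 4 commits.

4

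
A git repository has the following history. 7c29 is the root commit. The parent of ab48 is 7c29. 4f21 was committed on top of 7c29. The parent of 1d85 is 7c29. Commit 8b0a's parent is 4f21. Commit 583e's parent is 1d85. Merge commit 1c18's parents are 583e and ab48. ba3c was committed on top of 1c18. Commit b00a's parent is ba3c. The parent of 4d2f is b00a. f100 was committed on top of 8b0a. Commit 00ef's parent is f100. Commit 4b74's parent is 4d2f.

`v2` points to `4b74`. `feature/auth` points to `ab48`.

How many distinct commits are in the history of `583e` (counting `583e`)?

3

Walking parent pointers from 583e: reachable set = {1d85, 583e, 7c29}.
That is 3 commits.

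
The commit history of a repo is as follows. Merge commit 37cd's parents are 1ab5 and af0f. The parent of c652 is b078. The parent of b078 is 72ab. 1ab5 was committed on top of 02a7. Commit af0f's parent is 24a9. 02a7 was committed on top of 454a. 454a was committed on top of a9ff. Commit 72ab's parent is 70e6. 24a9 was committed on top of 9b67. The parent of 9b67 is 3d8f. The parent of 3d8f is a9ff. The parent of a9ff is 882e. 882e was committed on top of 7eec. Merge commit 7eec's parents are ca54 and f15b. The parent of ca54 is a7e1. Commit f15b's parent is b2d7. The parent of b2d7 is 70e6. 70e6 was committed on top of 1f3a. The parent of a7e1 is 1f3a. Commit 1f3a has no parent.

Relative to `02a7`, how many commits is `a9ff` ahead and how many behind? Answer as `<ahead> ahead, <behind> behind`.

0 ahead, 2 behind

Reachable from a9ff: {1f3a, 70e6, 7eec, 882e, a7e1, a9ff, b2d7, ca54, f15b}.
Reachable from 02a7: {02a7, 1f3a, 454a, 70e6, 7eec, 882e, a7e1, a9ff, b2d7, ca54, f15b}.
Only in a9ff's history (ahead): {} — 0.
Only in 02a7's history (behind): {02a7, 454a} — 2.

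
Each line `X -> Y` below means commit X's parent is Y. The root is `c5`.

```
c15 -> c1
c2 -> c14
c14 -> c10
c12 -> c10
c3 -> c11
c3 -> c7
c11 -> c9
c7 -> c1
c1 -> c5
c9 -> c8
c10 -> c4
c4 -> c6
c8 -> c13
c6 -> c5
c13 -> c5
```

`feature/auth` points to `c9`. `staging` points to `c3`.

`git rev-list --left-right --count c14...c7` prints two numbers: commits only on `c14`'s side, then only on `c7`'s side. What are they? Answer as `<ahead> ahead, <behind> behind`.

Reachable from c14: {c10, c14, c4, c5, c6}.
Reachable from c7: {c1, c5, c7}.
Only in c14's history (ahead): {c10, c14, c4, c6} — 4.
Only in c7's history (behind): {c1, c7} — 2.

4 ahead, 2 behind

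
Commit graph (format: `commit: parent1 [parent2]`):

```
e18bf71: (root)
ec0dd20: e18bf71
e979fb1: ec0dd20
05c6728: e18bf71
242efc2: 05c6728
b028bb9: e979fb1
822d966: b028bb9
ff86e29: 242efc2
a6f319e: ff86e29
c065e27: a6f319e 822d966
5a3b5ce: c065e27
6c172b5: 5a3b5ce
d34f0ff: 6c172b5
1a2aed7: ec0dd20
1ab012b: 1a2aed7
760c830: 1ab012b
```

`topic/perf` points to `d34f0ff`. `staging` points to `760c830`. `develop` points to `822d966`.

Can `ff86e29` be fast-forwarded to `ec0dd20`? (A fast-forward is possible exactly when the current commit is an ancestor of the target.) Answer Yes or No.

A fast-forward from ff86e29 to ec0dd20 is possible iff ff86e29 is an ancestor of ec0dd20.
Ancestors of ec0dd20: {e18bf71, ec0dd20}.
ff86e29 is not among them, so fast-forward is not possible.

No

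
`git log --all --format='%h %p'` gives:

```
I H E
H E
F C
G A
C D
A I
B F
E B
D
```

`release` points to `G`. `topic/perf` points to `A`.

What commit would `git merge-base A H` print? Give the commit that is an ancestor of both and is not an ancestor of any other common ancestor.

H

Ancestors of A: {A, B, C, D, E, F, H, I}.
Ancestors of H: {B, C, D, E, F, H}.
Common ancestors: {B, C, D, E, F, H}.
Among these, H is not an ancestor of any other common ancestor — it is the merge base.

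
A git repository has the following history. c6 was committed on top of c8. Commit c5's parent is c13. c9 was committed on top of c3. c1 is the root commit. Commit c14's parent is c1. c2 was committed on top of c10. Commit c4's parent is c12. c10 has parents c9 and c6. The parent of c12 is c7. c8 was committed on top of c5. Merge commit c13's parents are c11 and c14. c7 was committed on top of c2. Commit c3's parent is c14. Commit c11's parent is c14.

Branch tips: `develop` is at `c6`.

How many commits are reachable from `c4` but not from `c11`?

11

Reachable from c4: {c1, c10, c11, c12, c13, c14, c2, c3, c4, c5, c6, c7, c8, c9}.
Reachable from c11: {c1, c11, c14}.
In c4's history but not c11's: {c10, c12, c13, c2, c3, c4, c5, c6, c7, c8, c9} — 11 commits.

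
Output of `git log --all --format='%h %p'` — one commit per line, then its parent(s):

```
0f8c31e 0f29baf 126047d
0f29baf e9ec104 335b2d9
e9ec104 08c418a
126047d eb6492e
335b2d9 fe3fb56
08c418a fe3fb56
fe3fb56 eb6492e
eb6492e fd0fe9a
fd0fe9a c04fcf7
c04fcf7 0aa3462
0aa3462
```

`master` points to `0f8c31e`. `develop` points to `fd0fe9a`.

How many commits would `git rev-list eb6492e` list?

4

Walking parent pointers from eb6492e: reachable set = {0aa3462, c04fcf7, eb6492e, fd0fe9a}.
That is 4 commits.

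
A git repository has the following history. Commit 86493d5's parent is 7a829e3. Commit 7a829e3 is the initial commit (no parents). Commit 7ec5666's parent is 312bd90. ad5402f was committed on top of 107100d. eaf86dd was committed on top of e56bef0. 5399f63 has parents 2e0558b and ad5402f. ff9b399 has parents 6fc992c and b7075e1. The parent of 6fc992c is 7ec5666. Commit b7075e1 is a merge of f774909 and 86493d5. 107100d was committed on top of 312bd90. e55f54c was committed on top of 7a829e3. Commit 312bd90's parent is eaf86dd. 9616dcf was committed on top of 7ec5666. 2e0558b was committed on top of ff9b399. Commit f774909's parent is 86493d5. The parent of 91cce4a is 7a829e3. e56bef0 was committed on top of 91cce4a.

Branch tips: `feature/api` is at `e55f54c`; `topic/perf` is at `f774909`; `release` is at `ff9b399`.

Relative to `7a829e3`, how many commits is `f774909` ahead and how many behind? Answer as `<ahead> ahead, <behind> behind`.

2 ahead, 0 behind

Reachable from f774909: {7a829e3, 86493d5, f774909}.
Reachable from 7a829e3: {7a829e3}.
Only in f774909's history (ahead): {86493d5, f774909} — 2.
Only in 7a829e3's history (behind): {} — 0.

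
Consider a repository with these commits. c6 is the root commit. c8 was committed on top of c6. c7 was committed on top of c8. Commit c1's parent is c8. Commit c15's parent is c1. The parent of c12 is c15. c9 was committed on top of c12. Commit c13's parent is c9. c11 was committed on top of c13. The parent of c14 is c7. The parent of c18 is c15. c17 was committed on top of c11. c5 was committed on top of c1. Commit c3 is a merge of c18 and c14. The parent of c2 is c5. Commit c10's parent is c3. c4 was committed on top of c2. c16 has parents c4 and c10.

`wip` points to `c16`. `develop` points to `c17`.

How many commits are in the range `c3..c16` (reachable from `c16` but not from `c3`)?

5

Reachable from c16: {c1, c10, c14, c15, c16, c18, c2, c3, c4, c5, c6, c7, c8}.
Reachable from c3: {c1, c14, c15, c18, c3, c6, c7, c8}.
In c16's history but not c3's: {c10, c16, c2, c4, c5} — 5 commits.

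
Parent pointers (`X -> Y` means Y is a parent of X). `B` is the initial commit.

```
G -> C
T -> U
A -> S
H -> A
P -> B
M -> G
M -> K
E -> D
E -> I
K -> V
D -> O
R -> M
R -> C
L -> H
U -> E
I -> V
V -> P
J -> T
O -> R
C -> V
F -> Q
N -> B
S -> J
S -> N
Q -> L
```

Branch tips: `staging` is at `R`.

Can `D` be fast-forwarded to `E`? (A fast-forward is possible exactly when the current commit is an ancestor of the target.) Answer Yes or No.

Yes

A fast-forward from D to E is possible iff D is an ancestor of E.
Ancestors of E: {B, C, D, E, G, I, K, M, O, P, R, V}.
D is among them, so fast-forward is possible.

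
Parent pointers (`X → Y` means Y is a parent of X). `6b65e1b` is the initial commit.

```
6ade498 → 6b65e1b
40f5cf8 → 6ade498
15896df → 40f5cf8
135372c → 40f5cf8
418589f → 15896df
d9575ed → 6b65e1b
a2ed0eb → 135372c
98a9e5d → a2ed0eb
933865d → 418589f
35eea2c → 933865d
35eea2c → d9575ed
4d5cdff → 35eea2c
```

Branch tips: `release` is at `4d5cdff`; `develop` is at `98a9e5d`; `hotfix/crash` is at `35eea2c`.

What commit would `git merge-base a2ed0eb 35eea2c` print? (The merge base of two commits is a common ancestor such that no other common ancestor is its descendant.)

40f5cf8

Ancestors of a2ed0eb: {135372c, 40f5cf8, 6ade498, 6b65e1b, a2ed0eb}.
Ancestors of 35eea2c: {15896df, 35eea2c, 40f5cf8, 418589f, 6ade498, 6b65e1b, 933865d, d9575ed}.
Common ancestors: {40f5cf8, 6ade498, 6b65e1b}.
Among these, 40f5cf8 is not an ancestor of any other common ancestor — it is the merge base.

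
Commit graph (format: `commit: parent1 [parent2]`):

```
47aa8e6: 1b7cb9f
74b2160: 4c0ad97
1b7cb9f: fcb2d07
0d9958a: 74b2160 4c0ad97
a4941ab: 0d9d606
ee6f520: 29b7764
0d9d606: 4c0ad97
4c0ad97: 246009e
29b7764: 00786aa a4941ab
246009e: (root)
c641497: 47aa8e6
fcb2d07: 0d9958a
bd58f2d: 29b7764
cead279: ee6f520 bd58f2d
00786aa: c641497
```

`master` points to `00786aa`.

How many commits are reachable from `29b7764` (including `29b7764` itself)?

12

Walking parent pointers from 29b7764: reachable set = {00786aa, 0d9958a, 0d9d606, 1b7cb9f, 246009e, 29b7764, 47aa8e6, 4c0ad97, 74b2160, a4941ab, c641497, fcb2d07}.
That is 12 commits.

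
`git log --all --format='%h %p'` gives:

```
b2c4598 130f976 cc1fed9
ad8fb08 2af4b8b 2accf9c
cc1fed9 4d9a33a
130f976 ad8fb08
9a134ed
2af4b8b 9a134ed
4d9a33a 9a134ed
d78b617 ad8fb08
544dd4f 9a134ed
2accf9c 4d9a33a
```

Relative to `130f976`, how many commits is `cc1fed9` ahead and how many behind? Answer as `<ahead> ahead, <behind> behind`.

Reachable from cc1fed9: {4d9a33a, 9a134ed, cc1fed9}.
Reachable from 130f976: {130f976, 2accf9c, 2af4b8b, 4d9a33a, 9a134ed, ad8fb08}.
Only in cc1fed9's history (ahead): {cc1fed9} — 1.
Only in 130f976's history (behind): {130f976, 2accf9c, 2af4b8b, ad8fb08} — 4.

1 ahead, 4 behind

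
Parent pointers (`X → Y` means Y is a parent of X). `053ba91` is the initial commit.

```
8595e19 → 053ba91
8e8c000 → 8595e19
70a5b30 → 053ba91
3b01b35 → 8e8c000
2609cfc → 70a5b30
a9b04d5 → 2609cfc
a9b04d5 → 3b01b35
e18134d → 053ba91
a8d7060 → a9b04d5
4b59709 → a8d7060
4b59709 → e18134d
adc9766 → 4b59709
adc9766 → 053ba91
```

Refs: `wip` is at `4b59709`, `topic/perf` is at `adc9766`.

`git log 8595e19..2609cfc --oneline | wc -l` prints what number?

Reachable from 2609cfc: {053ba91, 2609cfc, 70a5b30}.
Reachable from 8595e19: {053ba91, 8595e19}.
In 2609cfc's history but not 8595e19's: {2609cfc, 70a5b30} — 2 commits.

2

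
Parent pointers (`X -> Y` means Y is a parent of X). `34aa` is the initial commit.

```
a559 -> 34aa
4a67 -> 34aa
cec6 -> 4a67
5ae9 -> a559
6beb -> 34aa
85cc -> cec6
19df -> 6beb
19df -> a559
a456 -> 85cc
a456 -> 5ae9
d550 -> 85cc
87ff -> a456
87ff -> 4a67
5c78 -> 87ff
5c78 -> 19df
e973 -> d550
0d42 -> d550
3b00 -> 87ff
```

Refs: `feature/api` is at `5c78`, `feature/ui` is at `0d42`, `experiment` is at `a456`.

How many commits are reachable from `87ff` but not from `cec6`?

Reachable from 87ff: {34aa, 4a67, 5ae9, 85cc, 87ff, a456, a559, cec6}.
Reachable from cec6: {34aa, 4a67, cec6}.
In 87ff's history but not cec6's: {5ae9, 85cc, 87ff, a456, a559} — 5 commits.

5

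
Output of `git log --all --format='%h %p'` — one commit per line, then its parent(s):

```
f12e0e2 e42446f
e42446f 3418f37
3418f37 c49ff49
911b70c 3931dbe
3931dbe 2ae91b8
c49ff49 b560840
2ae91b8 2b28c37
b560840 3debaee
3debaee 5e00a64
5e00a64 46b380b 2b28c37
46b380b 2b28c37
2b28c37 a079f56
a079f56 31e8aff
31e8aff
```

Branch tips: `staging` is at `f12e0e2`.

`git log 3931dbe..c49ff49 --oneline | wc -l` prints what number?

5

Reachable from c49ff49: {2b28c37, 31e8aff, 3debaee, 46b380b, 5e00a64, a079f56, b560840, c49ff49}.
Reachable from 3931dbe: {2ae91b8, 2b28c37, 31e8aff, 3931dbe, a079f56}.
In c49ff49's history but not 3931dbe's: {3debaee, 46b380b, 5e00a64, b560840, c49ff49} — 5 commits.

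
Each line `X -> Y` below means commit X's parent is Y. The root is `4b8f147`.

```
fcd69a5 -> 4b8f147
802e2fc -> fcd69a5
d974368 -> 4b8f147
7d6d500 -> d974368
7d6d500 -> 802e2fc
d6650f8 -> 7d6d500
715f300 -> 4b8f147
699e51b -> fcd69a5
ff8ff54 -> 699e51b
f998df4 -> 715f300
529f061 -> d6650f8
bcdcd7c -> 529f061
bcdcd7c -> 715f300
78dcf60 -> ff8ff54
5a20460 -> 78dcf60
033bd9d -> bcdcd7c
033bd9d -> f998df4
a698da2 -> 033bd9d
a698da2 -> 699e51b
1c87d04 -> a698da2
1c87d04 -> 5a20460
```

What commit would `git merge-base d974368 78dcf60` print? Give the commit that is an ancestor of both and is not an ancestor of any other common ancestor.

Ancestors of d974368: {4b8f147, d974368}.
Ancestors of 78dcf60: {4b8f147, 699e51b, 78dcf60, fcd69a5, ff8ff54}.
Common ancestors: {4b8f147}.
The only common ancestor is 4b8f147, so it is the merge base.

4b8f147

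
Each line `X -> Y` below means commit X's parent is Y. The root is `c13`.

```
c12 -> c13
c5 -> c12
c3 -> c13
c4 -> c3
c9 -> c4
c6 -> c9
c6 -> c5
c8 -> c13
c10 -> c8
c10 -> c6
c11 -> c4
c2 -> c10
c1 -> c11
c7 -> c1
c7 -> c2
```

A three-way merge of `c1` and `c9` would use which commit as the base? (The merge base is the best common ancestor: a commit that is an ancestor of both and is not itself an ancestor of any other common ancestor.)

Ancestors of c1: {c1, c11, c13, c3, c4}.
Ancestors of c9: {c13, c3, c4, c9}.
Common ancestors: {c13, c3, c4}.
Among these, c4 is not an ancestor of any other common ancestor — it is the merge base.

c4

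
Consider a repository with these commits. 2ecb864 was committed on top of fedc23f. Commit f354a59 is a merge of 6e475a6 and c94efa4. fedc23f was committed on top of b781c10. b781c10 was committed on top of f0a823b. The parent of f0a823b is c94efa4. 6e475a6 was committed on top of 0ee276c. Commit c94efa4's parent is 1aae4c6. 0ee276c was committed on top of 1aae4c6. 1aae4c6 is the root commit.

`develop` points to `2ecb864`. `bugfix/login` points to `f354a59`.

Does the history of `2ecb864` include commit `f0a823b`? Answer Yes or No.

Yes

Ancestors of 2ecb864 (commits reachable by following parents): {1aae4c6, 2ecb864, b781c10, c94efa4, f0a823b, fedc23f}.
f0a823b is in that set, so it is an ancestor of 2ecb864.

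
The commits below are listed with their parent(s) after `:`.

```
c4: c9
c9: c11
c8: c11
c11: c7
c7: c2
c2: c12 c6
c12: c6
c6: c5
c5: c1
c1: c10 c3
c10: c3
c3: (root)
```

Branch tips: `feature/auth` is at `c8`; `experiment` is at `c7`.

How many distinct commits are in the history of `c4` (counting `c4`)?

Walking parent pointers from c4: reachable set = {c1, c10, c11, c12, c2, c3, c4, c5, c6, c7, c9}.
That is 11 commits.

11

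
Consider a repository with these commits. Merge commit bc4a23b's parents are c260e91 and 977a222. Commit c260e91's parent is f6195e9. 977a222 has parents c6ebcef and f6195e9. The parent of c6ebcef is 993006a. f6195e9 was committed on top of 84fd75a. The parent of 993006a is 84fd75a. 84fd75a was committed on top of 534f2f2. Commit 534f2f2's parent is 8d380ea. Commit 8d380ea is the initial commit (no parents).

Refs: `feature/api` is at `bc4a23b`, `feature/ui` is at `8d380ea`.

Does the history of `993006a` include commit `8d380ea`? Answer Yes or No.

Ancestors of 993006a (commits reachable by following parents): {534f2f2, 84fd75a, 8d380ea, 993006a}.
8d380ea is in that set, so it is an ancestor of 993006a.

Yes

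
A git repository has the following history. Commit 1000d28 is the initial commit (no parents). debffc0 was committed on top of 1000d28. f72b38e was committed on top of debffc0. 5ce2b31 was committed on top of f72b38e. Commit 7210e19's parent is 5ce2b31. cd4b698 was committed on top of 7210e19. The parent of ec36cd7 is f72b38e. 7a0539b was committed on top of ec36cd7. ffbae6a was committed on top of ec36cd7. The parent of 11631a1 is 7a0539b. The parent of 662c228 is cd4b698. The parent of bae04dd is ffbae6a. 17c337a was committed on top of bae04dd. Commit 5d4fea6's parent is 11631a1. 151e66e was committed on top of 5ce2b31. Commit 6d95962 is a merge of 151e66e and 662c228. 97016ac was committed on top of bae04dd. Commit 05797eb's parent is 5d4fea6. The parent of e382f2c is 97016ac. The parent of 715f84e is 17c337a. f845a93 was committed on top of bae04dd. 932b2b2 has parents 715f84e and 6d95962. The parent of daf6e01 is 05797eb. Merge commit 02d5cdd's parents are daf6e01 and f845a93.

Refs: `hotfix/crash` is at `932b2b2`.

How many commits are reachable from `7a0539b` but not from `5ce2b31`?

Reachable from 7a0539b: {1000d28, 7a0539b, debffc0, ec36cd7, f72b38e}.
Reachable from 5ce2b31: {1000d28, 5ce2b31, debffc0, f72b38e}.
In 7a0539b's history but not 5ce2b31's: {7a0539b, ec36cd7} — 2 commits.

2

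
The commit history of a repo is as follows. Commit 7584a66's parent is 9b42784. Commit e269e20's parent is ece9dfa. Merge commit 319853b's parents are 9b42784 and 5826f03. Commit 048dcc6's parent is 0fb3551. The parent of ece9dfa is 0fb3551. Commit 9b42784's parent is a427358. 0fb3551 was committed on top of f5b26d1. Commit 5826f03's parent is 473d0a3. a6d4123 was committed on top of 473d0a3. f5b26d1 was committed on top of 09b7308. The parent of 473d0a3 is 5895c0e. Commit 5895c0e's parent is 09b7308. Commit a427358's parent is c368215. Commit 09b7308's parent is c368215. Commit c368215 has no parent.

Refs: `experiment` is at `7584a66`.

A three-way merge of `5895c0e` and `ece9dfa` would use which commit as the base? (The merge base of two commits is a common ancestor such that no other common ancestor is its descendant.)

09b7308

Ancestors of 5895c0e: {09b7308, 5895c0e, c368215}.
Ancestors of ece9dfa: {09b7308, 0fb3551, c368215, ece9dfa, f5b26d1}.
Common ancestors: {09b7308, c368215}.
Among these, 09b7308 is not an ancestor of any other common ancestor — it is the merge base.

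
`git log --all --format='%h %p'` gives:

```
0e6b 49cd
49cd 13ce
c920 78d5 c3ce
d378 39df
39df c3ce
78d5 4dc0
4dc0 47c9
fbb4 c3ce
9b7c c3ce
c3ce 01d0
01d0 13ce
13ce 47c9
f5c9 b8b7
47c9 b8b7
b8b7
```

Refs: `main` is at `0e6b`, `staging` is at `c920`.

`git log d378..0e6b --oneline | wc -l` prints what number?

2

Reachable from 0e6b: {0e6b, 13ce, 47c9, 49cd, b8b7}.
Reachable from d378: {01d0, 13ce, 39df, 47c9, b8b7, c3ce, d378}.
In 0e6b's history but not d378's: {0e6b, 49cd} — 2 commits.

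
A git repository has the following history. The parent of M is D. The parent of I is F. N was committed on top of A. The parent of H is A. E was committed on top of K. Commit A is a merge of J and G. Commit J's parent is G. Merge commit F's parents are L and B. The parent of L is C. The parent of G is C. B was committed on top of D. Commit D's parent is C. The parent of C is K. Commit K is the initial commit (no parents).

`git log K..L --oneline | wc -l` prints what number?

2

Reachable from L: {C, K, L}.
Reachable from K: {K}.
In L's history but not K's: {C, L} — 2 commits.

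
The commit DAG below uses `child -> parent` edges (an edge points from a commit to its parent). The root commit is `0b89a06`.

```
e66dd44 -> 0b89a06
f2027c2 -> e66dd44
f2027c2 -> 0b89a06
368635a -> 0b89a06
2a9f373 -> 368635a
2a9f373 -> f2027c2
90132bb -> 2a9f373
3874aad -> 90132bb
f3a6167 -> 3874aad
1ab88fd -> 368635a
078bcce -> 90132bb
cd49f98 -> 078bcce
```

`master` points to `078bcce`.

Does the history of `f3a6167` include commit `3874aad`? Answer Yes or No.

Yes

Ancestors of f3a6167 (commits reachable by following parents): {0b89a06, 2a9f373, 368635a, 3874aad, 90132bb, e66dd44, f2027c2, f3a6167}.
3874aad is in that set, so it is an ancestor of f3a6167.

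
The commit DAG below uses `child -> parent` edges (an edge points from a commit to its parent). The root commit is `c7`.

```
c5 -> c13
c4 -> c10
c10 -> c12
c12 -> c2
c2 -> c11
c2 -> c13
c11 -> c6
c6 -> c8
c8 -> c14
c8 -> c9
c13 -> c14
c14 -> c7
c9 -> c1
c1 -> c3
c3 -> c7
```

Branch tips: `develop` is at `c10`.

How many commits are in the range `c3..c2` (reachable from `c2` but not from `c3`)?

Reachable from c2: {c1, c11, c13, c14, c2, c3, c6, c7, c8, c9}.
Reachable from c3: {c3, c7}.
In c2's history but not c3's: {c1, c11, c13, c14, c2, c6, c8, c9} — 8 commits.

8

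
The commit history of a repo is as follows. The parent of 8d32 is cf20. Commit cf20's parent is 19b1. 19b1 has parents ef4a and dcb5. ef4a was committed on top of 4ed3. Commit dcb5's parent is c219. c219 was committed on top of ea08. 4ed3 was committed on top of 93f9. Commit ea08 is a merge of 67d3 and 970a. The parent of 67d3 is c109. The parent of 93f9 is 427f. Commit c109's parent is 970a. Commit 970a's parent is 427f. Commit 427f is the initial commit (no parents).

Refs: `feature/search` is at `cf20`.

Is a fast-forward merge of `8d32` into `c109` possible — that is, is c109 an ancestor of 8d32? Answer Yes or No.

A fast-forward from c109 to 8d32 is possible iff c109 is an ancestor of 8d32.
Ancestors of 8d32: {19b1, 427f, 4ed3, 67d3, 8d32, 93f9, 970a, c109, c219, cf20, dcb5, ea08, ef4a}.
c109 is among them, so fast-forward is possible.

Yes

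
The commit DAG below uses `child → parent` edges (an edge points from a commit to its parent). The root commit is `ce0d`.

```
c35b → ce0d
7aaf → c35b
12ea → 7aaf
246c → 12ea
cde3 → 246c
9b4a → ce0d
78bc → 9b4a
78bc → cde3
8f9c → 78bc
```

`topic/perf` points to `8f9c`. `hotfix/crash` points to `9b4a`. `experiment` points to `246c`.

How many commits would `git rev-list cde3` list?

Walking parent pointers from cde3: reachable set = {12ea, 246c, 7aaf, c35b, cde3, ce0d}.
That is 6 commits.

6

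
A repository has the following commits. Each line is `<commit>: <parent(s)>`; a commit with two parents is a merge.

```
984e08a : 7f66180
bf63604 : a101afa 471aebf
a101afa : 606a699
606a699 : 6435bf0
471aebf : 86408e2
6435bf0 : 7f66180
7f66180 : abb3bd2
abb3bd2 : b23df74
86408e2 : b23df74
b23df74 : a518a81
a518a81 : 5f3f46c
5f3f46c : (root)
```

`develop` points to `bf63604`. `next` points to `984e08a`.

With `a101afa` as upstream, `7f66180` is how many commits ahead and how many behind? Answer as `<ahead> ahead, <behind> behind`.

Reachable from 7f66180: {5f3f46c, 7f66180, a518a81, abb3bd2, b23df74}.
Reachable from a101afa: {5f3f46c, 606a699, 6435bf0, 7f66180, a101afa, a518a81, abb3bd2, b23df74}.
Only in 7f66180's history (ahead): {} — 0.
Only in a101afa's history (behind): {606a699, 6435bf0, a101afa} — 3.

0 ahead, 3 behind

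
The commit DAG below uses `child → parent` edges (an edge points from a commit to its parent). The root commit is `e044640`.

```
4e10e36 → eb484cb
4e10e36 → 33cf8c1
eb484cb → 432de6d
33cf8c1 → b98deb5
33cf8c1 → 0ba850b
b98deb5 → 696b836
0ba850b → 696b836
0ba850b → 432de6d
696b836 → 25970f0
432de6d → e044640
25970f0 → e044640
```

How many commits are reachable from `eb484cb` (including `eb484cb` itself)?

3

Walking parent pointers from eb484cb: reachable set = {432de6d, e044640, eb484cb}.
That is 3 commits.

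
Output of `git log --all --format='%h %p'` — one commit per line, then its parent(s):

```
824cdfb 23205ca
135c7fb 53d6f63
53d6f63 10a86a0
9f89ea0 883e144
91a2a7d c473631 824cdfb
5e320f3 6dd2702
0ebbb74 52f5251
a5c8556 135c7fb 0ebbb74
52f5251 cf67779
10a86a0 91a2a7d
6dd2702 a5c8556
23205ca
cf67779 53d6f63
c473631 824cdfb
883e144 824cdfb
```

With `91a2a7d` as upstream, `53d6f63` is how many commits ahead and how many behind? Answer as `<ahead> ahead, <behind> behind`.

Reachable from 53d6f63: {10a86a0, 23205ca, 53d6f63, 824cdfb, 91a2a7d, c473631}.
Reachable from 91a2a7d: {23205ca, 824cdfb, 91a2a7d, c473631}.
Only in 53d6f63's history (ahead): {10a86a0, 53d6f63} — 2.
Only in 91a2a7d's history (behind): {} — 0.

2 ahead, 0 behind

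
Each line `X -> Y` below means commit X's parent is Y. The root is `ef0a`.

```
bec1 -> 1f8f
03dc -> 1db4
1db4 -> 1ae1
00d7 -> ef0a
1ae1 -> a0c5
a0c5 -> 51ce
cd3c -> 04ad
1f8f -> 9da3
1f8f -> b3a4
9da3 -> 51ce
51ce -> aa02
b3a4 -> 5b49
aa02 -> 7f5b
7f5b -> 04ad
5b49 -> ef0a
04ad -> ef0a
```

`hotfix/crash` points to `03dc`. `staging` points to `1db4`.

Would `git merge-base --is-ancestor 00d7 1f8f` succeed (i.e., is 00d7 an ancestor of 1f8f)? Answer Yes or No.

Ancestors of 1f8f: {04ad, 1f8f, 51ce, 5b49, 7f5b, 9da3, aa02, b3a4, ef0a}.
00d7 is not in that set, so it is not an ancestor of 1f8f.

No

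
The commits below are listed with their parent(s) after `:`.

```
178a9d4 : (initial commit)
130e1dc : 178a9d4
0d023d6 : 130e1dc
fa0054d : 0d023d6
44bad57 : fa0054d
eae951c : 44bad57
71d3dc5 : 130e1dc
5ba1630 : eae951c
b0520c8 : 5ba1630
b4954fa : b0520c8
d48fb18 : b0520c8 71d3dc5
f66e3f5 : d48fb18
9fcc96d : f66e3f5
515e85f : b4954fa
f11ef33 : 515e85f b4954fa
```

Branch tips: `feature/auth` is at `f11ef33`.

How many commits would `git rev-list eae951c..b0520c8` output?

Reachable from b0520c8: {0d023d6, 130e1dc, 178a9d4, 44bad57, 5ba1630, b0520c8, eae951c, fa0054d}.
Reachable from eae951c: {0d023d6, 130e1dc, 178a9d4, 44bad57, eae951c, fa0054d}.
In b0520c8's history but not eae951c's: {5ba1630, b0520c8} — 2 commits.

2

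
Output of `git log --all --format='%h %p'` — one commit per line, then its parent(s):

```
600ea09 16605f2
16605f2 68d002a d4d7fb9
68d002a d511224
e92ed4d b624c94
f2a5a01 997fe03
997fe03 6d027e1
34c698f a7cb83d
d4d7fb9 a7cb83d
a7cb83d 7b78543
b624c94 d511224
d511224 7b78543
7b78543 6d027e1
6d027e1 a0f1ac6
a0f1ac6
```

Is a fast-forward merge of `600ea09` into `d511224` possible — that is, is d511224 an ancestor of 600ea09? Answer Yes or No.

A fast-forward from d511224 to 600ea09 is possible iff d511224 is an ancestor of 600ea09.
Ancestors of 600ea09: {16605f2, 600ea09, 68d002a, 6d027e1, 7b78543, a0f1ac6, a7cb83d, d4d7fb9, d511224}.
d511224 is among them, so fast-forward is possible.

Yes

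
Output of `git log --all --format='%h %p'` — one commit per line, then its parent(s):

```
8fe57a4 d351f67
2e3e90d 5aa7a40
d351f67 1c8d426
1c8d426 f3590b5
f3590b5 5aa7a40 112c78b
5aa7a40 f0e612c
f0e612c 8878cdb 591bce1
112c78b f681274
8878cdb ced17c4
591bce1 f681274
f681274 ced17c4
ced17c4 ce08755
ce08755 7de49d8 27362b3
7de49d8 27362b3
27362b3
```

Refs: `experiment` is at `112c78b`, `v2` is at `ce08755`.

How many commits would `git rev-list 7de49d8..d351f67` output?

Reachable from d351f67: {112c78b, 1c8d426, 27362b3, 591bce1, 5aa7a40, 7de49d8, 8878cdb, ce08755, ced17c4, d351f67, f0e612c, f3590b5, f681274}.
Reachable from 7de49d8: {27362b3, 7de49d8}.
In d351f67's history but not 7de49d8's: {112c78b, 1c8d426, 591bce1, 5aa7a40, 8878cdb, ce08755, ced17c4, d351f67, f0e612c, f3590b5, f681274} — 11 commits.

11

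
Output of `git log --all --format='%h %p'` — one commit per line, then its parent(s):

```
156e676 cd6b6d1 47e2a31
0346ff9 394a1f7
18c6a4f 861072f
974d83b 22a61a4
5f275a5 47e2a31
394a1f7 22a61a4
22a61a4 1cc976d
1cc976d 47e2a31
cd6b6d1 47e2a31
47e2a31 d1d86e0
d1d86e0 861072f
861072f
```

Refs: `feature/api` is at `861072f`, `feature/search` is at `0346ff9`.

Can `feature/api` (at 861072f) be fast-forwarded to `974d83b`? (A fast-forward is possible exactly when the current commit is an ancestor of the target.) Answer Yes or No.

Yes

A fast-forward from 861072f to 974d83b is possible iff 861072f is an ancestor of 974d83b.
Ancestors of 974d83b: {1cc976d, 22a61a4, 47e2a31, 861072f, 974d83b, d1d86e0}.
861072f is among them, so fast-forward is possible.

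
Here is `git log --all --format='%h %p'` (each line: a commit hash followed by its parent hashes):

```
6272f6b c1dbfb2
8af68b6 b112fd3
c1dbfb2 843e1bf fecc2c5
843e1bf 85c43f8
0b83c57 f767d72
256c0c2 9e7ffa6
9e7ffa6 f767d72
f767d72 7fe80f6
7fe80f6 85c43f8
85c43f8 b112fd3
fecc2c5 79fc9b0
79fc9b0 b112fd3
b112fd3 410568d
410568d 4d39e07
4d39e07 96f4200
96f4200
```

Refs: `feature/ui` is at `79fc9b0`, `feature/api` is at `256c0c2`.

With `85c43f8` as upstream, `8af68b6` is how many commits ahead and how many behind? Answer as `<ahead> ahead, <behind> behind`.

1 ahead, 1 behind

Reachable from 8af68b6: {410568d, 4d39e07, 8af68b6, 96f4200, b112fd3}.
Reachable from 85c43f8: {410568d, 4d39e07, 85c43f8, 96f4200, b112fd3}.
Only in 8af68b6's history (ahead): {8af68b6} — 1.
Only in 85c43f8's history (behind): {85c43f8} — 1.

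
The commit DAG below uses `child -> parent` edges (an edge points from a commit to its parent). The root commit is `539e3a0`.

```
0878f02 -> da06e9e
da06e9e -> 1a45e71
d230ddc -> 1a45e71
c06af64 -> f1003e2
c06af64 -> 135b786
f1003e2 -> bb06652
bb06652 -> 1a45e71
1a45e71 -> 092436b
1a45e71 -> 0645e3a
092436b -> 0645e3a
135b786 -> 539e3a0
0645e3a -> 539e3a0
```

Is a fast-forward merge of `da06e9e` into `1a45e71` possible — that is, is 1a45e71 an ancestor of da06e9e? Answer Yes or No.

A fast-forward from 1a45e71 to da06e9e is possible iff 1a45e71 is an ancestor of da06e9e.
Ancestors of da06e9e: {0645e3a, 092436b, 1a45e71, 539e3a0, da06e9e}.
1a45e71 is among them, so fast-forward is possible.

Yes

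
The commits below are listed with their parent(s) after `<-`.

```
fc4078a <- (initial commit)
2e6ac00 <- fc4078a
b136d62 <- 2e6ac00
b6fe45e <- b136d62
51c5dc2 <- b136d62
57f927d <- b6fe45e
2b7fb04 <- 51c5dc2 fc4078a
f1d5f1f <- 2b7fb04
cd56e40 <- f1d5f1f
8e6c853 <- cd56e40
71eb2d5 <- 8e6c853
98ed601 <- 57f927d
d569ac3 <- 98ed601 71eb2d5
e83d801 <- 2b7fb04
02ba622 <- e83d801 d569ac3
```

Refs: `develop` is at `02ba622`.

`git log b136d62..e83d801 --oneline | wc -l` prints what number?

Reachable from e83d801: {2b7fb04, 2e6ac00, 51c5dc2, b136d62, e83d801, fc4078a}.
Reachable from b136d62: {2e6ac00, b136d62, fc4078a}.
In e83d801's history but not b136d62's: {2b7fb04, 51c5dc2, e83d801} — 3 commits.

3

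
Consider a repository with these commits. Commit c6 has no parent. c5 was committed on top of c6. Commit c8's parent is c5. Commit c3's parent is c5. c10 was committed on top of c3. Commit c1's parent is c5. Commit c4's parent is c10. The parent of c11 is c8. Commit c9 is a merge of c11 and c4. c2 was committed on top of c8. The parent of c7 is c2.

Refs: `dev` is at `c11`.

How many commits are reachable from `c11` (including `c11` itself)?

4

Walking parent pointers from c11: reachable set = {c11, c5, c6, c8}.
That is 4 commits.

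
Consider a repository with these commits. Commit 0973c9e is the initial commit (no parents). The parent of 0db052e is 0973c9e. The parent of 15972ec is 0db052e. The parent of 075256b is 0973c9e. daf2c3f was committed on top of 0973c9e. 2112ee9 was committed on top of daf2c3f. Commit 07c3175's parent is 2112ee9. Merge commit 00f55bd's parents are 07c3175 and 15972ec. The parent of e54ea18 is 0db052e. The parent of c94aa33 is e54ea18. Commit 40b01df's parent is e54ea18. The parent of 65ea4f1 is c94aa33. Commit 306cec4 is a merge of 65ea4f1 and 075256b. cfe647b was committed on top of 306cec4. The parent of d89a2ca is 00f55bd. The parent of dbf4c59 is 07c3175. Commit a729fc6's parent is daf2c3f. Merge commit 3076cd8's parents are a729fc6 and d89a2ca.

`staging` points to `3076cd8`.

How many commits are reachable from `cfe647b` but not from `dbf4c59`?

7

Reachable from cfe647b: {075256b, 0973c9e, 0db052e, 306cec4, 65ea4f1, c94aa33, cfe647b, e54ea18}.
Reachable from dbf4c59: {07c3175, 0973c9e, 2112ee9, daf2c3f, dbf4c59}.
In cfe647b's history but not dbf4c59's: {075256b, 0db052e, 306cec4, 65ea4f1, c94aa33, cfe647b, e54ea18} — 7 commits.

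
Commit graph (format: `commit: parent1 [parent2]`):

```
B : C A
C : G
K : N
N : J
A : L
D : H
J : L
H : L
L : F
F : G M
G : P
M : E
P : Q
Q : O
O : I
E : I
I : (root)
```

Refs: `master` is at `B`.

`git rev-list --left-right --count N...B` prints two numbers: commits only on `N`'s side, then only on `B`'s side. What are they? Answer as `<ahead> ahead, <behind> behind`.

Reachable from N: {E, F, G, I, J, L, M, N, O, P, Q}.
Reachable from B: {A, B, C, E, F, G, I, L, M, O, P, Q}.
Only in N's history (ahead): {J, N} — 2.
Only in B's history (behind): {A, B, C} — 3.

2 ahead, 3 behind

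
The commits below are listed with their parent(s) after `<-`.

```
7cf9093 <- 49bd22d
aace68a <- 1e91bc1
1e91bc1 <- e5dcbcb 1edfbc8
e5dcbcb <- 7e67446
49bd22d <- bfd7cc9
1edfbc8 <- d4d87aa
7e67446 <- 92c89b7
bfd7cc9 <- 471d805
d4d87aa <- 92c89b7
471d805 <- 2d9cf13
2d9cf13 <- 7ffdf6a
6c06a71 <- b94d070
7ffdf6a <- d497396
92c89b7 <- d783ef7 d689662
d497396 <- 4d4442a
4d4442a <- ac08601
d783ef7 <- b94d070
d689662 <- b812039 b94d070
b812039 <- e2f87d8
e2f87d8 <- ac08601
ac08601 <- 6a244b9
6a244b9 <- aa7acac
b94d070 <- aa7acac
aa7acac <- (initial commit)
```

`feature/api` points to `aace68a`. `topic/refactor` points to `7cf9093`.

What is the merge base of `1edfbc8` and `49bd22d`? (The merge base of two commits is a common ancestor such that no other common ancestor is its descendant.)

ac08601

Ancestors of 1edfbc8: {1edfbc8, 6a244b9, 92c89b7, aa7acac, ac08601, b812039, b94d070, d4d87aa, d689662, d783ef7, e2f87d8}.
Ancestors of 49bd22d: {2d9cf13, 471d805, 49bd22d, 4d4442a, 6a244b9, 7ffdf6a, aa7acac, ac08601, bfd7cc9, d497396}.
Common ancestors: {6a244b9, aa7acac, ac08601}.
Among these, ac08601 is not an ancestor of any other common ancestor — it is the merge base.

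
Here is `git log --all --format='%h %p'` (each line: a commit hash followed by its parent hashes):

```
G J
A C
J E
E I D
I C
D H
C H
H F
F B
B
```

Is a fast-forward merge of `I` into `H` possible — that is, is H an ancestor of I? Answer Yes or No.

Yes

A fast-forward from H to I is possible iff H is an ancestor of I.
Ancestors of I: {B, C, F, H, I}.
H is among them, so fast-forward is possible.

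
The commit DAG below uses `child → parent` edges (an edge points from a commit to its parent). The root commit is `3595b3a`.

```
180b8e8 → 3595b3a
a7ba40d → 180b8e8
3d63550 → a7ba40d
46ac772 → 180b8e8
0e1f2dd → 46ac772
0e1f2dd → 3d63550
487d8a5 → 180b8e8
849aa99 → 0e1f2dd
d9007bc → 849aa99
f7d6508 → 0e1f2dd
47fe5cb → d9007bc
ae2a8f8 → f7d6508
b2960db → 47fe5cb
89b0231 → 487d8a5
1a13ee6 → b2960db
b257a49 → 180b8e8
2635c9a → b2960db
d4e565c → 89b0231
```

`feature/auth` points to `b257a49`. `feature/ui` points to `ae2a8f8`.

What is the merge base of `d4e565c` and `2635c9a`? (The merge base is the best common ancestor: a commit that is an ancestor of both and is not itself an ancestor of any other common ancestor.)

180b8e8

Ancestors of d4e565c: {180b8e8, 3595b3a, 487d8a5, 89b0231, d4e565c}.
Ancestors of 2635c9a: {0e1f2dd, 180b8e8, 2635c9a, 3595b3a, 3d63550, 46ac772, 47fe5cb, 849aa99, a7ba40d, b2960db, d9007bc}.
Common ancestors: {180b8e8, 3595b3a}.
Among these, 180b8e8 is not an ancestor of any other common ancestor — it is the merge base.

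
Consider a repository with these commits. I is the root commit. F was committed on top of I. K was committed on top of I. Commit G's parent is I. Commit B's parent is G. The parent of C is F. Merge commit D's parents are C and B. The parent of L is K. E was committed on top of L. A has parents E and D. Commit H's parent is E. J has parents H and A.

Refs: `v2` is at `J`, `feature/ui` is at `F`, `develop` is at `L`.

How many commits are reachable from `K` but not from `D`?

Reachable from K: {I, K}.
Reachable from D: {B, C, D, F, G, I}.
In K's history but not D's: {K} — 1 commit.

1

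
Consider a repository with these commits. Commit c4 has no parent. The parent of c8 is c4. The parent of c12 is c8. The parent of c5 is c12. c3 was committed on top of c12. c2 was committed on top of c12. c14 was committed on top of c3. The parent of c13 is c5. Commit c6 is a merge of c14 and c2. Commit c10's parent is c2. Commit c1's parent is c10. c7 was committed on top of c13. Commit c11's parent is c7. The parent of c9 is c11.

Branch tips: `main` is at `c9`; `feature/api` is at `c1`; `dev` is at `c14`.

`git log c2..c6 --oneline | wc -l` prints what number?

Reachable from c6: {c12, c14, c2, c3, c4, c6, c8}.
Reachable from c2: {c12, c2, c4, c8}.
In c6's history but not c2's: {c14, c3, c6} — 3 commits.

3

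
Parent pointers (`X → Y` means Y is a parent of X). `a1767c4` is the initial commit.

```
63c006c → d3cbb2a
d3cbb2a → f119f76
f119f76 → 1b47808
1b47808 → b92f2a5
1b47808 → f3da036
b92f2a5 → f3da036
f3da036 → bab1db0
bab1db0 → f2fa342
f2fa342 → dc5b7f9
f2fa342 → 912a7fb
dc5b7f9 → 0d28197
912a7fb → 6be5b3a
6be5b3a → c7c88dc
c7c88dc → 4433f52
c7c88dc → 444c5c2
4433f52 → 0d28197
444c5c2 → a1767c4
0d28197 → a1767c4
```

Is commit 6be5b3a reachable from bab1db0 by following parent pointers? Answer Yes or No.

Ancestors of bab1db0 (commits reachable by following parents): {0d28197, 4433f52, 444c5c2, 6be5b3a, 912a7fb, a1767c4, bab1db0, c7c88dc, dc5b7f9, f2fa342}.
6be5b3a is in that set, so it is an ancestor of bab1db0.

Yes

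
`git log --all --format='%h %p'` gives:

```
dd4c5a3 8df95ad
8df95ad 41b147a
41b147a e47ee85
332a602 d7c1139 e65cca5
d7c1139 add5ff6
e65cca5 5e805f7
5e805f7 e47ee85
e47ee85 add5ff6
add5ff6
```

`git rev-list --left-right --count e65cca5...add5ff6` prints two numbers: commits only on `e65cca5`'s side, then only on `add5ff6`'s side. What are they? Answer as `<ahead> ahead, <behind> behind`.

Reachable from e65cca5: {5e805f7, add5ff6, e47ee85, e65cca5}.
Reachable from add5ff6: {add5ff6}.
Only in e65cca5's history (ahead): {5e805f7, e47ee85, e65cca5} — 3.
Only in add5ff6's history (behind): {} — 0.

3 ahead, 0 behind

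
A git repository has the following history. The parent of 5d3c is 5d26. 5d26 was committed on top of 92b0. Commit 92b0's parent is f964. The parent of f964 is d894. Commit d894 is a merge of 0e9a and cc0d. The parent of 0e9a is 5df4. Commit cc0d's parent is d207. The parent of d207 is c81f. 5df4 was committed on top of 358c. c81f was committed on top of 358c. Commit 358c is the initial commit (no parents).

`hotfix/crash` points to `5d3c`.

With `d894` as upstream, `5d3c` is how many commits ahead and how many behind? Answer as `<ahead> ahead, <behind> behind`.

Reachable from 5d3c: {0e9a, 358c, 5d26, 5d3c, 5df4, 92b0, c81f, cc0d, d207, d894, f964}.
Reachable from d894: {0e9a, 358c, 5df4, c81f, cc0d, d207, d894}.
Only in 5d3c's history (ahead): {5d26, 5d3c, 92b0, f964} — 4.
Only in d894's history (behind): {} — 0.

4 ahead, 0 behind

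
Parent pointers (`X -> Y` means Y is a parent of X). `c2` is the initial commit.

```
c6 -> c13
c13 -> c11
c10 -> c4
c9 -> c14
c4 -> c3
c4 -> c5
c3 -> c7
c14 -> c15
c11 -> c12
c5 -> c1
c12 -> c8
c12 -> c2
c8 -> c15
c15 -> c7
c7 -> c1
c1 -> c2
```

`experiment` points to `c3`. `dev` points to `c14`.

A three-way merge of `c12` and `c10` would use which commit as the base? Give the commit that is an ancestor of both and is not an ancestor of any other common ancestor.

Ancestors of c12: {c1, c12, c15, c2, c7, c8}.
Ancestors of c10: {c1, c10, c2, c3, c4, c5, c7}.
Common ancestors: {c1, c2, c7}.
Among these, c7 is not an ancestor of any other common ancestor — it is the merge base.

c7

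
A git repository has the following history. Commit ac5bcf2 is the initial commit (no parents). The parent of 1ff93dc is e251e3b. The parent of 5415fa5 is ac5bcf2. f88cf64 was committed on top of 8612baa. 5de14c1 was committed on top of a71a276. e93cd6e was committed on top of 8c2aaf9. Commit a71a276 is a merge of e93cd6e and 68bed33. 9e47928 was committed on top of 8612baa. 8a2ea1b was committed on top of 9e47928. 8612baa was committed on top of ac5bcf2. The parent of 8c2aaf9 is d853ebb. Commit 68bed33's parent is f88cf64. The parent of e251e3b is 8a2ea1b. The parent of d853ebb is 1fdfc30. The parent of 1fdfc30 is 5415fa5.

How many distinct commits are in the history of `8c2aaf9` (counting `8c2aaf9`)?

5

Walking parent pointers from 8c2aaf9: reachable set = {1fdfc30, 5415fa5, 8c2aaf9, ac5bcf2, d853ebb}.
That is 5 commits.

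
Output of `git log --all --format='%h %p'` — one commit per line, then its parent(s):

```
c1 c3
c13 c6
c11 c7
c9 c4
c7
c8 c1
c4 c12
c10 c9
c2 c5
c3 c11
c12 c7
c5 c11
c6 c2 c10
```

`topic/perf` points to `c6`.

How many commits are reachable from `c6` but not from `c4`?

6

Reachable from c6: {c10, c11, c12, c2, c4, c5, c6, c7, c9}.
Reachable from c4: {c12, c4, c7}.
In c6's history but not c4's: {c10, c11, c2, c5, c6, c9} — 6 commits.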